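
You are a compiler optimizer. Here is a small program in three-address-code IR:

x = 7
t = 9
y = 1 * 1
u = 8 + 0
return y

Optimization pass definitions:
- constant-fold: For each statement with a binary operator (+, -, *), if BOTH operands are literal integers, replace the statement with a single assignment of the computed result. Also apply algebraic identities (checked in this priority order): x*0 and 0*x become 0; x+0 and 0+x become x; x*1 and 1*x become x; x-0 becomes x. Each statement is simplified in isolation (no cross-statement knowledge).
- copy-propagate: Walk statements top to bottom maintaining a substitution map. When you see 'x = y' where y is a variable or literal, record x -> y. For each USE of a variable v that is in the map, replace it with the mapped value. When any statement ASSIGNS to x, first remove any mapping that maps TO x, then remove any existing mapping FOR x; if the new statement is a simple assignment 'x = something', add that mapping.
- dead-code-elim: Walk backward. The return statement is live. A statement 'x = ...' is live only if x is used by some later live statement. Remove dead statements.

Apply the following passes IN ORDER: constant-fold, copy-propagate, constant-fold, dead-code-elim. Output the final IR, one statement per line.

Initial IR:
  x = 7
  t = 9
  y = 1 * 1
  u = 8 + 0
  return y
After constant-fold (5 stmts):
  x = 7
  t = 9
  y = 1
  u = 8
  return y
After copy-propagate (5 stmts):
  x = 7
  t = 9
  y = 1
  u = 8
  return 1
After constant-fold (5 stmts):
  x = 7
  t = 9
  y = 1
  u = 8
  return 1
After dead-code-elim (1 stmts):
  return 1

Answer: return 1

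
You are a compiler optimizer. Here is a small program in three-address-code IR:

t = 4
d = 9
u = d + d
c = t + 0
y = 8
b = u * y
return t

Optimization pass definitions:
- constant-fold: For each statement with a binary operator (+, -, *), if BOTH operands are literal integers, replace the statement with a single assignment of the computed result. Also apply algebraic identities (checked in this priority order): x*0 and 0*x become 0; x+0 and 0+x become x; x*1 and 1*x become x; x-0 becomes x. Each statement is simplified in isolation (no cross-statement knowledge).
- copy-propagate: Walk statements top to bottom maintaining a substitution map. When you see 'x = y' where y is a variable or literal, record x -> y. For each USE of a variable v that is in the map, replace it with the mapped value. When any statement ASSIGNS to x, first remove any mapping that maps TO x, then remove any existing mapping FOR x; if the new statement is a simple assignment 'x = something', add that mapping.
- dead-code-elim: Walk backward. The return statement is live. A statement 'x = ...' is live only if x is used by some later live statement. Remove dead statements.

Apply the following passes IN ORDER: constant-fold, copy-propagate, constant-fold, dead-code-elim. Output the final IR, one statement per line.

Answer: return 4

Derivation:
Initial IR:
  t = 4
  d = 9
  u = d + d
  c = t + 0
  y = 8
  b = u * y
  return t
After constant-fold (7 stmts):
  t = 4
  d = 9
  u = d + d
  c = t
  y = 8
  b = u * y
  return t
After copy-propagate (7 stmts):
  t = 4
  d = 9
  u = 9 + 9
  c = 4
  y = 8
  b = u * 8
  return 4
After constant-fold (7 stmts):
  t = 4
  d = 9
  u = 18
  c = 4
  y = 8
  b = u * 8
  return 4
After dead-code-elim (1 stmts):
  return 4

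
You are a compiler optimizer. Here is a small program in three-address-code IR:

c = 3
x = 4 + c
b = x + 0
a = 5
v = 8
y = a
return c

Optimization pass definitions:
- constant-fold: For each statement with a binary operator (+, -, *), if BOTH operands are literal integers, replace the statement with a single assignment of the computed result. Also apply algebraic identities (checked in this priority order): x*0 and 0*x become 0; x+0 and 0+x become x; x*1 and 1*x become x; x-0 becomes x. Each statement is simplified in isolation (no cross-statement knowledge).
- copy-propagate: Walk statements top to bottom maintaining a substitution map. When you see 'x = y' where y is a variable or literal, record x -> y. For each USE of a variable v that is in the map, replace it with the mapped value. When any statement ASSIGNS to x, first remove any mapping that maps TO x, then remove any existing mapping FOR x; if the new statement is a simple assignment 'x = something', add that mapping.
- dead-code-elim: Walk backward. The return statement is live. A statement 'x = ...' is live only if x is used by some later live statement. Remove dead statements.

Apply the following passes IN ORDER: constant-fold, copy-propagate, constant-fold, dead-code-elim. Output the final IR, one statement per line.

Answer: return 3

Derivation:
Initial IR:
  c = 3
  x = 4 + c
  b = x + 0
  a = 5
  v = 8
  y = a
  return c
After constant-fold (7 stmts):
  c = 3
  x = 4 + c
  b = x
  a = 5
  v = 8
  y = a
  return c
After copy-propagate (7 stmts):
  c = 3
  x = 4 + 3
  b = x
  a = 5
  v = 8
  y = 5
  return 3
After constant-fold (7 stmts):
  c = 3
  x = 7
  b = x
  a = 5
  v = 8
  y = 5
  return 3
After dead-code-elim (1 stmts):
  return 3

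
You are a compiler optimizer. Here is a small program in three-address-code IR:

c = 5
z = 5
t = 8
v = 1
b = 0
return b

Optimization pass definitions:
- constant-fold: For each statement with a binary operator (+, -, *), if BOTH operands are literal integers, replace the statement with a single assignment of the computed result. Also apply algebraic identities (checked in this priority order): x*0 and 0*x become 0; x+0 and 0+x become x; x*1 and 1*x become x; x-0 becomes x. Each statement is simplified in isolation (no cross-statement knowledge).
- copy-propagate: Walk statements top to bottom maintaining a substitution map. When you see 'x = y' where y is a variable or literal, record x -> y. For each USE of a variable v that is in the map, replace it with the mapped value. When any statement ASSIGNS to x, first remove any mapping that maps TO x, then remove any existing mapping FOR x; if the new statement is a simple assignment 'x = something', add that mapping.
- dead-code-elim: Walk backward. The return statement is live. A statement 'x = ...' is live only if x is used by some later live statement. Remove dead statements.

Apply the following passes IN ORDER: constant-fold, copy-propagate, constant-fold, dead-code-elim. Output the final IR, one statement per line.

Answer: return 0

Derivation:
Initial IR:
  c = 5
  z = 5
  t = 8
  v = 1
  b = 0
  return b
After constant-fold (6 stmts):
  c = 5
  z = 5
  t = 8
  v = 1
  b = 0
  return b
After copy-propagate (6 stmts):
  c = 5
  z = 5
  t = 8
  v = 1
  b = 0
  return 0
After constant-fold (6 stmts):
  c = 5
  z = 5
  t = 8
  v = 1
  b = 0
  return 0
After dead-code-elim (1 stmts):
  return 0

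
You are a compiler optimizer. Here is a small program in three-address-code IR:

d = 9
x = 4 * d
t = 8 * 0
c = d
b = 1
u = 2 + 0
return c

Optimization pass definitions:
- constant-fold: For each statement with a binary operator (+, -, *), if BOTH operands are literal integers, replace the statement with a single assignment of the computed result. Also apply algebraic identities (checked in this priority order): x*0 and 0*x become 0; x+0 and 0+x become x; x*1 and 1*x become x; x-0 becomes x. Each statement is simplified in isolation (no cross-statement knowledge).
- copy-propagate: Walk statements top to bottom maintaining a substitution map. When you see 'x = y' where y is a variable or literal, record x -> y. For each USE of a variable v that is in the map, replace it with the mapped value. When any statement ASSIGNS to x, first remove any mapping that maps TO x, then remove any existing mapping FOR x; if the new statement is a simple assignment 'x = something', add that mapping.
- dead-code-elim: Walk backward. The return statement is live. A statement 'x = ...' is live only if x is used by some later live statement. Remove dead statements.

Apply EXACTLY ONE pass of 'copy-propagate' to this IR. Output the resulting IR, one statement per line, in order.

Applying copy-propagate statement-by-statement:
  [1] d = 9  (unchanged)
  [2] x = 4 * d  -> x = 4 * 9
  [3] t = 8 * 0  (unchanged)
  [4] c = d  -> c = 9
  [5] b = 1  (unchanged)
  [6] u = 2 + 0  (unchanged)
  [7] return c  -> return 9
Result (7 stmts):
  d = 9
  x = 4 * 9
  t = 8 * 0
  c = 9
  b = 1
  u = 2 + 0
  return 9

Answer: d = 9
x = 4 * 9
t = 8 * 0
c = 9
b = 1
u = 2 + 0
return 9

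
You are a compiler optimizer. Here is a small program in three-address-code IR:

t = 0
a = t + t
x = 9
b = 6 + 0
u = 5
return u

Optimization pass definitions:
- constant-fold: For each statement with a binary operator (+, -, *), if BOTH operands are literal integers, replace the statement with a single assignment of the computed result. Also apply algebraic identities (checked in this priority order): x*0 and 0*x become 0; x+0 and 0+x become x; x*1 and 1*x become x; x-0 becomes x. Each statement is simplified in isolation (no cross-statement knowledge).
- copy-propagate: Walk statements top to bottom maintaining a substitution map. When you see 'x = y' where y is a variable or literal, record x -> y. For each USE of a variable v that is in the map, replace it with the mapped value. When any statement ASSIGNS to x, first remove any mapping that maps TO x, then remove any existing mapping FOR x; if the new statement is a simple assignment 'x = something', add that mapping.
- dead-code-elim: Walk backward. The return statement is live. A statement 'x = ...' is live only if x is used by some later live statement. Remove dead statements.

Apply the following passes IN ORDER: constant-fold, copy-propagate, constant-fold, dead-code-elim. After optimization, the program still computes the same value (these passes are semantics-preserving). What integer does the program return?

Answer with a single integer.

Initial IR:
  t = 0
  a = t + t
  x = 9
  b = 6 + 0
  u = 5
  return u
After constant-fold (6 stmts):
  t = 0
  a = t + t
  x = 9
  b = 6
  u = 5
  return u
After copy-propagate (6 stmts):
  t = 0
  a = 0 + 0
  x = 9
  b = 6
  u = 5
  return 5
After constant-fold (6 stmts):
  t = 0
  a = 0
  x = 9
  b = 6
  u = 5
  return 5
After dead-code-elim (1 stmts):
  return 5
Evaluate:
  t = 0  =>  t = 0
  a = t + t  =>  a = 0
  x = 9  =>  x = 9
  b = 6 + 0  =>  b = 6
  u = 5  =>  u = 5
  return u = 5

Answer: 5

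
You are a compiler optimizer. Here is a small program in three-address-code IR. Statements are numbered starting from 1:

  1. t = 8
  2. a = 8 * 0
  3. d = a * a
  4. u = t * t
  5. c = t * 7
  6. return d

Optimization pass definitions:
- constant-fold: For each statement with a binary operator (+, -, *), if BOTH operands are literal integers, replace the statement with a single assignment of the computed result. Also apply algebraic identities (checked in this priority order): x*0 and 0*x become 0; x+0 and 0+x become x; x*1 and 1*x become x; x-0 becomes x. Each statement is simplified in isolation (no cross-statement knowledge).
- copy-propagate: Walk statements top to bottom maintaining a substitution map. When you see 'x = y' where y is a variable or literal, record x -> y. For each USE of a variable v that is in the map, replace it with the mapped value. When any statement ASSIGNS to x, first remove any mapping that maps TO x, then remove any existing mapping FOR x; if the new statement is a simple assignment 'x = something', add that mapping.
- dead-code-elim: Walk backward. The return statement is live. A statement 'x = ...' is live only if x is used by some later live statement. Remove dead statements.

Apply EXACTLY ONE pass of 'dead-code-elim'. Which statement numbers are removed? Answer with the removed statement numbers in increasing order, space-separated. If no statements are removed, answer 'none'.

Answer: 1 4 5

Derivation:
Backward liveness scan:
Stmt 1 't = 8': DEAD (t not in live set [])
Stmt 2 'a = 8 * 0': KEEP (a is live); live-in = []
Stmt 3 'd = a * a': KEEP (d is live); live-in = ['a']
Stmt 4 'u = t * t': DEAD (u not in live set ['d'])
Stmt 5 'c = t * 7': DEAD (c not in live set ['d'])
Stmt 6 'return d': KEEP (return); live-in = ['d']
Removed statement numbers: [1, 4, 5]
Surviving IR:
  a = 8 * 0
  d = a * a
  return d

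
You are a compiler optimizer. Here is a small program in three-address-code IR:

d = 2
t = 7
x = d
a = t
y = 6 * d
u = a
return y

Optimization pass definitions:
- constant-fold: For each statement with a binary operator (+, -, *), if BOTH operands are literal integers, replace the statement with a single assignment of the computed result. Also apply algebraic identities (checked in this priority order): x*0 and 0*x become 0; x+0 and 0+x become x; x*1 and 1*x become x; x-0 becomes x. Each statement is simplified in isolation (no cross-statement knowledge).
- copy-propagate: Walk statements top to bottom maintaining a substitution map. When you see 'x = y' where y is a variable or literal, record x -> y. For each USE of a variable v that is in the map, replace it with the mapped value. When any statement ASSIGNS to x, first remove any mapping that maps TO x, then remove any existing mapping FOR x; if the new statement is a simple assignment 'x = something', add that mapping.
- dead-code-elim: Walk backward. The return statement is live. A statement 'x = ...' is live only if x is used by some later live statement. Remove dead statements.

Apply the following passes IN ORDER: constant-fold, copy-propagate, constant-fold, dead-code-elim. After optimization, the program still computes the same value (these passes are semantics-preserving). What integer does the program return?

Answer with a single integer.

Initial IR:
  d = 2
  t = 7
  x = d
  a = t
  y = 6 * d
  u = a
  return y
After constant-fold (7 stmts):
  d = 2
  t = 7
  x = d
  a = t
  y = 6 * d
  u = a
  return y
After copy-propagate (7 stmts):
  d = 2
  t = 7
  x = 2
  a = 7
  y = 6 * 2
  u = 7
  return y
After constant-fold (7 stmts):
  d = 2
  t = 7
  x = 2
  a = 7
  y = 12
  u = 7
  return y
After dead-code-elim (2 stmts):
  y = 12
  return y
Evaluate:
  d = 2  =>  d = 2
  t = 7  =>  t = 7
  x = d  =>  x = 2
  a = t  =>  a = 7
  y = 6 * d  =>  y = 12
  u = a  =>  u = 7
  return y = 12

Answer: 12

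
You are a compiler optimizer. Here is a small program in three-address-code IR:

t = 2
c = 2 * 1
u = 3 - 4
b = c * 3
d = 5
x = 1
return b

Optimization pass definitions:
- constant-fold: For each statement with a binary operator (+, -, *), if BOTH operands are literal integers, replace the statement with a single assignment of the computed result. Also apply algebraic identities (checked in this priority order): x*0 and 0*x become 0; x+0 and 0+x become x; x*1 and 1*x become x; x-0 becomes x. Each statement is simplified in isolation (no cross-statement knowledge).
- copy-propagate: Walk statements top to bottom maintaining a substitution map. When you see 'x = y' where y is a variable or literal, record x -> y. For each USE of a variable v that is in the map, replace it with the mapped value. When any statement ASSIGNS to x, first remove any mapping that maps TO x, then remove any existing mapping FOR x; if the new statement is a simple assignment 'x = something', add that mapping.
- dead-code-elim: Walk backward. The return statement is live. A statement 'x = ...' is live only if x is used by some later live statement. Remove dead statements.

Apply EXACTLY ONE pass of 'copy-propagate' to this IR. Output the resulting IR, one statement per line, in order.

Answer: t = 2
c = 2 * 1
u = 3 - 4
b = c * 3
d = 5
x = 1
return b

Derivation:
Applying copy-propagate statement-by-statement:
  [1] t = 2  (unchanged)
  [2] c = 2 * 1  (unchanged)
  [3] u = 3 - 4  (unchanged)
  [4] b = c * 3  (unchanged)
  [5] d = 5  (unchanged)
  [6] x = 1  (unchanged)
  [7] return b  (unchanged)
Result (7 stmts):
  t = 2
  c = 2 * 1
  u = 3 - 4
  b = c * 3
  d = 5
  x = 1
  return b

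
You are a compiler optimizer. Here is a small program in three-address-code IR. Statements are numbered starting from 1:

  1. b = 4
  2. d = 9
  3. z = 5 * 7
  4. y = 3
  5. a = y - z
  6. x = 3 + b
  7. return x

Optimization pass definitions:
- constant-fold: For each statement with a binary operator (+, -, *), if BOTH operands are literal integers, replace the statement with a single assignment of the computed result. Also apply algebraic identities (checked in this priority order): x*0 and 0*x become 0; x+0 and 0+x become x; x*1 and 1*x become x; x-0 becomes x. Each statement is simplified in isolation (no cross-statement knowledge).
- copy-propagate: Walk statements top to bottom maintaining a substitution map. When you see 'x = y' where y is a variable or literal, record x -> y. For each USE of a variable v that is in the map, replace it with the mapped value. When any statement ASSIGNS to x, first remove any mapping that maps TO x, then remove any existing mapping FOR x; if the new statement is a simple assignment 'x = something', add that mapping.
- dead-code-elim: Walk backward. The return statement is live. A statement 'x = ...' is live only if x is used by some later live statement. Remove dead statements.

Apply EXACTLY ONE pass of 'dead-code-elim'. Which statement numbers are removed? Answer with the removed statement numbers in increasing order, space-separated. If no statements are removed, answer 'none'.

Backward liveness scan:
Stmt 1 'b = 4': KEEP (b is live); live-in = []
Stmt 2 'd = 9': DEAD (d not in live set ['b'])
Stmt 3 'z = 5 * 7': DEAD (z not in live set ['b'])
Stmt 4 'y = 3': DEAD (y not in live set ['b'])
Stmt 5 'a = y - z': DEAD (a not in live set ['b'])
Stmt 6 'x = 3 + b': KEEP (x is live); live-in = ['b']
Stmt 7 'return x': KEEP (return); live-in = ['x']
Removed statement numbers: [2, 3, 4, 5]
Surviving IR:
  b = 4
  x = 3 + b
  return x

Answer: 2 3 4 5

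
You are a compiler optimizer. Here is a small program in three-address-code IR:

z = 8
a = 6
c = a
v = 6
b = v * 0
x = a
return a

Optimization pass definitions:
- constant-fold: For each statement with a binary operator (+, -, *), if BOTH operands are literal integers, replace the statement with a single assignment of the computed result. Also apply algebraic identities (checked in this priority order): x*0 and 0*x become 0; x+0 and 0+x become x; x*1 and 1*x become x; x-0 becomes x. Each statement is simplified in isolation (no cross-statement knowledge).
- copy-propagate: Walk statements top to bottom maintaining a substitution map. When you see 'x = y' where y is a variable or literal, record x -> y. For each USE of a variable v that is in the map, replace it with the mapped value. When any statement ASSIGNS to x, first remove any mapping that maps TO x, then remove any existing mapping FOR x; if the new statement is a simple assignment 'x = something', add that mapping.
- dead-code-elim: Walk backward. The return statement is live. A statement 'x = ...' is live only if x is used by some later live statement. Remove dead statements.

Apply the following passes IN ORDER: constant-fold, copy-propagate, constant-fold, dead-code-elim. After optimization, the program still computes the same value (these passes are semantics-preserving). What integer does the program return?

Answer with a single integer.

Answer: 6

Derivation:
Initial IR:
  z = 8
  a = 6
  c = a
  v = 6
  b = v * 0
  x = a
  return a
After constant-fold (7 stmts):
  z = 8
  a = 6
  c = a
  v = 6
  b = 0
  x = a
  return a
After copy-propagate (7 stmts):
  z = 8
  a = 6
  c = 6
  v = 6
  b = 0
  x = 6
  return 6
After constant-fold (7 stmts):
  z = 8
  a = 6
  c = 6
  v = 6
  b = 0
  x = 6
  return 6
After dead-code-elim (1 stmts):
  return 6
Evaluate:
  z = 8  =>  z = 8
  a = 6  =>  a = 6
  c = a  =>  c = 6
  v = 6  =>  v = 6
  b = v * 0  =>  b = 0
  x = a  =>  x = 6
  return a = 6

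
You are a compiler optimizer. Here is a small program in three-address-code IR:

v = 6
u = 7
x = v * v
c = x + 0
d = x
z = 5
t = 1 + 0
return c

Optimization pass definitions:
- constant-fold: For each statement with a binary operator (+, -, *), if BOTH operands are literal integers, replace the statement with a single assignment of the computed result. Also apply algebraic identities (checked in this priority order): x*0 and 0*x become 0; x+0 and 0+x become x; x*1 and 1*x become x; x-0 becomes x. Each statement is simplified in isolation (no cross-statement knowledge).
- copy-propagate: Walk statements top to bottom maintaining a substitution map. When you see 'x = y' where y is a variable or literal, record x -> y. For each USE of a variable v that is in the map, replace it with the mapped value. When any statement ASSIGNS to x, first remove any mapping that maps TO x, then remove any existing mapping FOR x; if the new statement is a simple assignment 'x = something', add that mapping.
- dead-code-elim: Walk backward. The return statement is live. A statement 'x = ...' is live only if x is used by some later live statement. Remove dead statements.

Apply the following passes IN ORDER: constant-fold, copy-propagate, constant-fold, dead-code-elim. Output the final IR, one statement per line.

Initial IR:
  v = 6
  u = 7
  x = v * v
  c = x + 0
  d = x
  z = 5
  t = 1 + 0
  return c
After constant-fold (8 stmts):
  v = 6
  u = 7
  x = v * v
  c = x
  d = x
  z = 5
  t = 1
  return c
After copy-propagate (8 stmts):
  v = 6
  u = 7
  x = 6 * 6
  c = x
  d = x
  z = 5
  t = 1
  return x
After constant-fold (8 stmts):
  v = 6
  u = 7
  x = 36
  c = x
  d = x
  z = 5
  t = 1
  return x
After dead-code-elim (2 stmts):
  x = 36
  return x

Answer: x = 36
return x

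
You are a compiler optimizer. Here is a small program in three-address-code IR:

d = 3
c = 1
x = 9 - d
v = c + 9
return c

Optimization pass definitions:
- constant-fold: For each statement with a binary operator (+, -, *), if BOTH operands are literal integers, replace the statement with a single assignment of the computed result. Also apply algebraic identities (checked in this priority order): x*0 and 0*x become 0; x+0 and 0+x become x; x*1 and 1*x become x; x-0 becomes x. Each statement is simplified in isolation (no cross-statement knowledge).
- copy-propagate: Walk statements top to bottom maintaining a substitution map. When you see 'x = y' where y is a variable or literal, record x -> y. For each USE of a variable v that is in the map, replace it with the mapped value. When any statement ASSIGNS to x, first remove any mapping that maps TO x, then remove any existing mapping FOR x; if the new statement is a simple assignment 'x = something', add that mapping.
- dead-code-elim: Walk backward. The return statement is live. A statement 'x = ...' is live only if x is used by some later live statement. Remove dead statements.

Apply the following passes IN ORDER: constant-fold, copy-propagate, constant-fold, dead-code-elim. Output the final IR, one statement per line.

Answer: return 1

Derivation:
Initial IR:
  d = 3
  c = 1
  x = 9 - d
  v = c + 9
  return c
After constant-fold (5 stmts):
  d = 3
  c = 1
  x = 9 - d
  v = c + 9
  return c
After copy-propagate (5 stmts):
  d = 3
  c = 1
  x = 9 - 3
  v = 1 + 9
  return 1
After constant-fold (5 stmts):
  d = 3
  c = 1
  x = 6
  v = 10
  return 1
After dead-code-elim (1 stmts):
  return 1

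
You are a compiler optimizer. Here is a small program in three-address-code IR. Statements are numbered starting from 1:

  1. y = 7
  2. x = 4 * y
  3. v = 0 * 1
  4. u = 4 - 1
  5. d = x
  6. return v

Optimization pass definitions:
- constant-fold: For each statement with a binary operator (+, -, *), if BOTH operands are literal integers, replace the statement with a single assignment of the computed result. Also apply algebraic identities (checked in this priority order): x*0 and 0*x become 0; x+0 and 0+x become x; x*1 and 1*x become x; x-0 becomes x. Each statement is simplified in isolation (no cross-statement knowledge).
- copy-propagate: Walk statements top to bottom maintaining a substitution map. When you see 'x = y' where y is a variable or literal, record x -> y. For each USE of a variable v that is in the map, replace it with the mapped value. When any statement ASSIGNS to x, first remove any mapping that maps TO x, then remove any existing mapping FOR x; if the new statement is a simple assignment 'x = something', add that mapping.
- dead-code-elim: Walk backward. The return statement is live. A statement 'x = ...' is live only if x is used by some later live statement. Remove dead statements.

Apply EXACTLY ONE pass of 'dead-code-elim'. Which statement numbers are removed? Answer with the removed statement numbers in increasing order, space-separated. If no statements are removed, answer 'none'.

Answer: 1 2 4 5

Derivation:
Backward liveness scan:
Stmt 1 'y = 7': DEAD (y not in live set [])
Stmt 2 'x = 4 * y': DEAD (x not in live set [])
Stmt 3 'v = 0 * 1': KEEP (v is live); live-in = []
Stmt 4 'u = 4 - 1': DEAD (u not in live set ['v'])
Stmt 5 'd = x': DEAD (d not in live set ['v'])
Stmt 6 'return v': KEEP (return); live-in = ['v']
Removed statement numbers: [1, 2, 4, 5]
Surviving IR:
  v = 0 * 1
  return v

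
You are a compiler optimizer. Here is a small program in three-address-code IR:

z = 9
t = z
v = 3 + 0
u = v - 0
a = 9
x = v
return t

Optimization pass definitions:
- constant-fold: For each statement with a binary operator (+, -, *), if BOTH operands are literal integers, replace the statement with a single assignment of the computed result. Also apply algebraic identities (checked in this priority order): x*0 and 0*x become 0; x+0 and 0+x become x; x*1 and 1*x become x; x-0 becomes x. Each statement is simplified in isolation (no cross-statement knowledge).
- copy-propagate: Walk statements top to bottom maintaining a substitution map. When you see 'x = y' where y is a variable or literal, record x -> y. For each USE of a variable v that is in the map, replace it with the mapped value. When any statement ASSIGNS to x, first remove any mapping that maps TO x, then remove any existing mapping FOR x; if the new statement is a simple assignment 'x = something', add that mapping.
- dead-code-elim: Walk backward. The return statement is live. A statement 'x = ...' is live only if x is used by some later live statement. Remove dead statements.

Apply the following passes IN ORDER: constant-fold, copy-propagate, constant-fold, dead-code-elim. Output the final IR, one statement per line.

Initial IR:
  z = 9
  t = z
  v = 3 + 0
  u = v - 0
  a = 9
  x = v
  return t
After constant-fold (7 stmts):
  z = 9
  t = z
  v = 3
  u = v
  a = 9
  x = v
  return t
After copy-propagate (7 stmts):
  z = 9
  t = 9
  v = 3
  u = 3
  a = 9
  x = 3
  return 9
After constant-fold (7 stmts):
  z = 9
  t = 9
  v = 3
  u = 3
  a = 9
  x = 3
  return 9
After dead-code-elim (1 stmts):
  return 9

Answer: return 9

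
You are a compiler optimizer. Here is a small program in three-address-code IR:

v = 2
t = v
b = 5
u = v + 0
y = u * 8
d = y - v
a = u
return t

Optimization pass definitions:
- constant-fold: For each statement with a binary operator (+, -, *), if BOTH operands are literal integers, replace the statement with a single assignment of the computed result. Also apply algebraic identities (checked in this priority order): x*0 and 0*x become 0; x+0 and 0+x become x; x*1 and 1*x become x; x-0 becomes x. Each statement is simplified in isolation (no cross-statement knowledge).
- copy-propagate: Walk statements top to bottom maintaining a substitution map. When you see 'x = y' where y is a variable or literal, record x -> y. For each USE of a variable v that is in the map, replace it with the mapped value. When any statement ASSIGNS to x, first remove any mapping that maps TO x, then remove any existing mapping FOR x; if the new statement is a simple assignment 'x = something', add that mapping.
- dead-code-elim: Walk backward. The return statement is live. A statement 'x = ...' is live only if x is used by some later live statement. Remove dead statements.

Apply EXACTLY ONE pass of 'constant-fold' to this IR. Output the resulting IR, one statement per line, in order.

Answer: v = 2
t = v
b = 5
u = v
y = u * 8
d = y - v
a = u
return t

Derivation:
Applying constant-fold statement-by-statement:
  [1] v = 2  (unchanged)
  [2] t = v  (unchanged)
  [3] b = 5  (unchanged)
  [4] u = v + 0  -> u = v
  [5] y = u * 8  (unchanged)
  [6] d = y - v  (unchanged)
  [7] a = u  (unchanged)
  [8] return t  (unchanged)
Result (8 stmts):
  v = 2
  t = v
  b = 5
  u = v
  y = u * 8
  d = y - v
  a = u
  return t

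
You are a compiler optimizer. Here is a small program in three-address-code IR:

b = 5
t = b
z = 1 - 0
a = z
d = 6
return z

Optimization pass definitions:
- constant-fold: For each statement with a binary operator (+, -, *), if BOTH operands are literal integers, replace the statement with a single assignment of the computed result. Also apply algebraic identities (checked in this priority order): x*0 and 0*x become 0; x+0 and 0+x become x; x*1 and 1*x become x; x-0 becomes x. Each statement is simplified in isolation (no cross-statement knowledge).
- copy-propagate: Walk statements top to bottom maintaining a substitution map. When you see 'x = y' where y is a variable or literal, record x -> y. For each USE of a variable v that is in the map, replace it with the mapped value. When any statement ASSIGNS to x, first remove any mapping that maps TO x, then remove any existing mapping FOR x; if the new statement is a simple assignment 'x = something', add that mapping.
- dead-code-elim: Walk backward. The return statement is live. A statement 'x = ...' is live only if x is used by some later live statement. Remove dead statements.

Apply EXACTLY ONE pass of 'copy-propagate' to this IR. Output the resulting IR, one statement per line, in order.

Applying copy-propagate statement-by-statement:
  [1] b = 5  (unchanged)
  [2] t = b  -> t = 5
  [3] z = 1 - 0  (unchanged)
  [4] a = z  (unchanged)
  [5] d = 6  (unchanged)
  [6] return z  (unchanged)
Result (6 stmts):
  b = 5
  t = 5
  z = 1 - 0
  a = z
  d = 6
  return z

Answer: b = 5
t = 5
z = 1 - 0
a = z
d = 6
return z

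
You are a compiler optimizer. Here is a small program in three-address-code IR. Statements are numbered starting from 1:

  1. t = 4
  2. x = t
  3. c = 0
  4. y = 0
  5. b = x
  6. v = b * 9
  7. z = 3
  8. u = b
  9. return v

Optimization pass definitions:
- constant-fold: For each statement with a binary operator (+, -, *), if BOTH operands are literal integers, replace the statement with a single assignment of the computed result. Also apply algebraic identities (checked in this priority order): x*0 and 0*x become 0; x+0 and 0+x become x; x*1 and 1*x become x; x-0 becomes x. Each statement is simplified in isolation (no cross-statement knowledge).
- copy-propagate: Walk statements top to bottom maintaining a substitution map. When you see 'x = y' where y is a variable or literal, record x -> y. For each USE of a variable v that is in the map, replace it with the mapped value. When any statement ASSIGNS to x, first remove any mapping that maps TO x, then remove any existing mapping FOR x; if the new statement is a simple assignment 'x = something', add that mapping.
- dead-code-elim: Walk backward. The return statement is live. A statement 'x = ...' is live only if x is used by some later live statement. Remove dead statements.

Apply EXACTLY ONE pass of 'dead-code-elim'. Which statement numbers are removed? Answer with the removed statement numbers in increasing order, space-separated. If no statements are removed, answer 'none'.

Answer: 3 4 7 8

Derivation:
Backward liveness scan:
Stmt 1 't = 4': KEEP (t is live); live-in = []
Stmt 2 'x = t': KEEP (x is live); live-in = ['t']
Stmt 3 'c = 0': DEAD (c not in live set ['x'])
Stmt 4 'y = 0': DEAD (y not in live set ['x'])
Stmt 5 'b = x': KEEP (b is live); live-in = ['x']
Stmt 6 'v = b * 9': KEEP (v is live); live-in = ['b']
Stmt 7 'z = 3': DEAD (z not in live set ['v'])
Stmt 8 'u = b': DEAD (u not in live set ['v'])
Stmt 9 'return v': KEEP (return); live-in = ['v']
Removed statement numbers: [3, 4, 7, 8]
Surviving IR:
  t = 4
  x = t
  b = x
  v = b * 9
  return v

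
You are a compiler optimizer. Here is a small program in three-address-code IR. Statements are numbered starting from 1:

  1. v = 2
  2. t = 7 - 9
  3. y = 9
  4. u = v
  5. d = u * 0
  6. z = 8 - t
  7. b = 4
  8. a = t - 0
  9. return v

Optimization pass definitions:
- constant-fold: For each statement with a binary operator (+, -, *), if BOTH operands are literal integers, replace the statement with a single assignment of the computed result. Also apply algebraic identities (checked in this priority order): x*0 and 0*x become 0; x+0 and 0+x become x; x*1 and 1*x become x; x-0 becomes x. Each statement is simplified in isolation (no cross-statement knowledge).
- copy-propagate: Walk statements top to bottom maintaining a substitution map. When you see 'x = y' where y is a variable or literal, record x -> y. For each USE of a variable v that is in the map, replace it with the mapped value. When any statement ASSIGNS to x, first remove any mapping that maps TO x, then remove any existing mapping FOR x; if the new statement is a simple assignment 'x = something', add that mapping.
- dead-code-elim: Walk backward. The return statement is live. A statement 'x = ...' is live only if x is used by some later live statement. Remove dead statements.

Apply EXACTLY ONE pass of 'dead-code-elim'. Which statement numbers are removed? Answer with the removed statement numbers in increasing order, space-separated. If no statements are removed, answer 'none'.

Answer: 2 3 4 5 6 7 8

Derivation:
Backward liveness scan:
Stmt 1 'v = 2': KEEP (v is live); live-in = []
Stmt 2 't = 7 - 9': DEAD (t not in live set ['v'])
Stmt 3 'y = 9': DEAD (y not in live set ['v'])
Stmt 4 'u = v': DEAD (u not in live set ['v'])
Stmt 5 'd = u * 0': DEAD (d not in live set ['v'])
Stmt 6 'z = 8 - t': DEAD (z not in live set ['v'])
Stmt 7 'b = 4': DEAD (b not in live set ['v'])
Stmt 8 'a = t - 0': DEAD (a not in live set ['v'])
Stmt 9 'return v': KEEP (return); live-in = ['v']
Removed statement numbers: [2, 3, 4, 5, 6, 7, 8]
Surviving IR:
  v = 2
  return v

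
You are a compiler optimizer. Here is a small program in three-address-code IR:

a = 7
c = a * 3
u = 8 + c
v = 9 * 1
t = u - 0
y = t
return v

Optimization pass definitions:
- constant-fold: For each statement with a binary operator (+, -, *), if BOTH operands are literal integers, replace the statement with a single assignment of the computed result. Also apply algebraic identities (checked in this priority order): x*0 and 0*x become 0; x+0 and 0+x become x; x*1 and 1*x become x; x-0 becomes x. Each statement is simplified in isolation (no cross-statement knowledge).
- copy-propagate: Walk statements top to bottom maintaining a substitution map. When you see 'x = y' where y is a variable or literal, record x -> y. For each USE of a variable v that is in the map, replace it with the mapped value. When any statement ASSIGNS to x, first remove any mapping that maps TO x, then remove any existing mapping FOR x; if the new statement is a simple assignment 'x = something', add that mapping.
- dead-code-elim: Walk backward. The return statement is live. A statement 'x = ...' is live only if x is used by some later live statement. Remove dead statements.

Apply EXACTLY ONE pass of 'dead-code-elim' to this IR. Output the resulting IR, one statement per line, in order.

Answer: v = 9 * 1
return v

Derivation:
Applying dead-code-elim statement-by-statement:
  [7] return v  -> KEEP (return); live=['v']
  [6] y = t  -> DEAD (y not live)
  [5] t = u - 0  -> DEAD (t not live)
  [4] v = 9 * 1  -> KEEP; live=[]
  [3] u = 8 + c  -> DEAD (u not live)
  [2] c = a * 3  -> DEAD (c not live)
  [1] a = 7  -> DEAD (a not live)
Result (2 stmts):
  v = 9 * 1
  return v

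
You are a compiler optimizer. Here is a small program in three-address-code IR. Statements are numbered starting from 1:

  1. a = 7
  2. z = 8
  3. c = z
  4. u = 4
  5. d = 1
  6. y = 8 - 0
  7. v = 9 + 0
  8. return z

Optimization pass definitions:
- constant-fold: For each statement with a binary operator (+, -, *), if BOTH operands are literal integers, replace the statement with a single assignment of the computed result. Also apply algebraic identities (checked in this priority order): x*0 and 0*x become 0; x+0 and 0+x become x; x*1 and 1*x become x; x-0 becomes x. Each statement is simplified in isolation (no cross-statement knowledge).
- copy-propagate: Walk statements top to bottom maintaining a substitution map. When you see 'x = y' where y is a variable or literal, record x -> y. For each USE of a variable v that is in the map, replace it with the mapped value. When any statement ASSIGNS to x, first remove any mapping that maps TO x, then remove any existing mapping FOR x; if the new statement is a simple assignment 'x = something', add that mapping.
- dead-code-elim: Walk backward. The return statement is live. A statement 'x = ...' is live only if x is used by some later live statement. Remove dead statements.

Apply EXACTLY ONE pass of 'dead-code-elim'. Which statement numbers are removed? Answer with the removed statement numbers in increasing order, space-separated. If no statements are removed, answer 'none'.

Backward liveness scan:
Stmt 1 'a = 7': DEAD (a not in live set [])
Stmt 2 'z = 8': KEEP (z is live); live-in = []
Stmt 3 'c = z': DEAD (c not in live set ['z'])
Stmt 4 'u = 4': DEAD (u not in live set ['z'])
Stmt 5 'd = 1': DEAD (d not in live set ['z'])
Stmt 6 'y = 8 - 0': DEAD (y not in live set ['z'])
Stmt 7 'v = 9 + 0': DEAD (v not in live set ['z'])
Stmt 8 'return z': KEEP (return); live-in = ['z']
Removed statement numbers: [1, 3, 4, 5, 6, 7]
Surviving IR:
  z = 8
  return z

Answer: 1 3 4 5 6 7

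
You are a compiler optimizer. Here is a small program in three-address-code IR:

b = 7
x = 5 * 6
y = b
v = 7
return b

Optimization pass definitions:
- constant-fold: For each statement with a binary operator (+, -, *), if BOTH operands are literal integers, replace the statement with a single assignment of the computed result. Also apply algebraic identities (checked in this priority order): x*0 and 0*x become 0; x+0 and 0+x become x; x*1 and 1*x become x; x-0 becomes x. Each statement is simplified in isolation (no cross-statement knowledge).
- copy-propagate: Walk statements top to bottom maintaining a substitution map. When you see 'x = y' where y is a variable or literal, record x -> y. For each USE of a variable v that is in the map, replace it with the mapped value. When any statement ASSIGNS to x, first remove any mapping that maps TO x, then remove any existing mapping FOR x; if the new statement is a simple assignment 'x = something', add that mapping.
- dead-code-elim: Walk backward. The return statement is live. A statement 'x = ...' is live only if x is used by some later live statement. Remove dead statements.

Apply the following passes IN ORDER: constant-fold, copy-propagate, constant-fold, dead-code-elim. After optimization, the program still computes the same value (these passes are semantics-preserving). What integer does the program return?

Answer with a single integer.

Initial IR:
  b = 7
  x = 5 * 6
  y = b
  v = 7
  return b
After constant-fold (5 stmts):
  b = 7
  x = 30
  y = b
  v = 7
  return b
After copy-propagate (5 stmts):
  b = 7
  x = 30
  y = 7
  v = 7
  return 7
After constant-fold (5 stmts):
  b = 7
  x = 30
  y = 7
  v = 7
  return 7
After dead-code-elim (1 stmts):
  return 7
Evaluate:
  b = 7  =>  b = 7
  x = 5 * 6  =>  x = 30
  y = b  =>  y = 7
  v = 7  =>  v = 7
  return b = 7

Answer: 7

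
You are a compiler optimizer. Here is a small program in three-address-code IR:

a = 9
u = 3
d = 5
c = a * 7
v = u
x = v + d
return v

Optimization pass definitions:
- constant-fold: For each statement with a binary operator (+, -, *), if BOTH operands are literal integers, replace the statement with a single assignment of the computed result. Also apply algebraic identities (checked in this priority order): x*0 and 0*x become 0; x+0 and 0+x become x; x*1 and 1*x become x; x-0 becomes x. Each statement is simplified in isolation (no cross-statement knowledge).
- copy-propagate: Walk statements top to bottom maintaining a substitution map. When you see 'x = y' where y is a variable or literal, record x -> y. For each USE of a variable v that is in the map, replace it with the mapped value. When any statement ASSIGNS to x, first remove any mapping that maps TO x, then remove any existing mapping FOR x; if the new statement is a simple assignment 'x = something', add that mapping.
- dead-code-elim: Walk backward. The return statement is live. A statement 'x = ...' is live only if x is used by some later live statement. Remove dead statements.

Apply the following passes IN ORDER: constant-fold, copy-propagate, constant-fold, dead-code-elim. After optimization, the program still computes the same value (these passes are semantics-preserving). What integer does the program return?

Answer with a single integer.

Answer: 3

Derivation:
Initial IR:
  a = 9
  u = 3
  d = 5
  c = a * 7
  v = u
  x = v + d
  return v
After constant-fold (7 stmts):
  a = 9
  u = 3
  d = 5
  c = a * 7
  v = u
  x = v + d
  return v
After copy-propagate (7 stmts):
  a = 9
  u = 3
  d = 5
  c = 9 * 7
  v = 3
  x = 3 + 5
  return 3
After constant-fold (7 stmts):
  a = 9
  u = 3
  d = 5
  c = 63
  v = 3
  x = 8
  return 3
After dead-code-elim (1 stmts):
  return 3
Evaluate:
  a = 9  =>  a = 9
  u = 3  =>  u = 3
  d = 5  =>  d = 5
  c = a * 7  =>  c = 63
  v = u  =>  v = 3
  x = v + d  =>  x = 8
  return v = 3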